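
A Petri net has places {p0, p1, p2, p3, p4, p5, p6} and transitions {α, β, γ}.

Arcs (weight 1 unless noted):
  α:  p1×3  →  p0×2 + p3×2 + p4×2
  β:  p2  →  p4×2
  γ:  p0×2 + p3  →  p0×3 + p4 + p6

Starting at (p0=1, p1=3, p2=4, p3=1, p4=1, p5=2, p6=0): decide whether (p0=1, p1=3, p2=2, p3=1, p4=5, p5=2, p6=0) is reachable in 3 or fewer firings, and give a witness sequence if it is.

step 1: fire β:  (p0=1, p1=3, p2=4, p3=1, p4=1, p5=2, p6=0) → (p0=1, p1=3, p2=3, p3=1, p4=3, p5=2, p6=0)
step 2: fire β:  (p0=1, p1=3, p2=3, p3=1, p4=3, p5=2, p6=0) → (p0=1, p1=3, p2=2, p3=1, p4=5, p5=2, p6=0)

YES — reachable via ⟨β, β⟩ (2 firings)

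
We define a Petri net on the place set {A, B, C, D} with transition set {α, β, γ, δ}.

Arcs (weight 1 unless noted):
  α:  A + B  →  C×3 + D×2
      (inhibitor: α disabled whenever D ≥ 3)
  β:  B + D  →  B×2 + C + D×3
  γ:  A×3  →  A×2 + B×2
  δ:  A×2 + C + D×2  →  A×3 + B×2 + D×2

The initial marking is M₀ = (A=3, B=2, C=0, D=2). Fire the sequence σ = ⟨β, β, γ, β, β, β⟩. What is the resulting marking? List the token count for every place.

(A=2, B=9, C=5, D=12)

step 1: fire β:  (A=3, B=2, C=0, D=2) → (A=3, B=3, C=1, D=4)
step 2: fire β:  (A=3, B=3, C=1, D=4) → (A=3, B=4, C=2, D=6)
step 3: fire γ:  (A=3, B=4, C=2, D=6) → (A=2, B=6, C=2, D=6)
step 4: fire β:  (A=2, B=6, C=2, D=6) → (A=2, B=7, C=3, D=8)
step 5: fire β:  (A=2, B=7, C=3, D=8) → (A=2, B=8, C=4, D=10)
step 6: fire β:  (A=2, B=8, C=4, D=10) → (A=2, B=9, C=5, D=12)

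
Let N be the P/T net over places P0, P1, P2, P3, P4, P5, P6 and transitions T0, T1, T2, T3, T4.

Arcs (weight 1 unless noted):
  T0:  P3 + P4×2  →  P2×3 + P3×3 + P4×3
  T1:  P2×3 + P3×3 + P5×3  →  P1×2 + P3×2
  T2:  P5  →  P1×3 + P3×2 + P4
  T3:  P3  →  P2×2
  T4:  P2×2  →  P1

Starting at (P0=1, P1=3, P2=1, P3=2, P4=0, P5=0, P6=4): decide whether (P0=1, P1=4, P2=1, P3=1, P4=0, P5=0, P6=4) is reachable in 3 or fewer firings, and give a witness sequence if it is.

step 1: fire T3:  (P0=1, P1=3, P2=1, P3=2, P4=0, P5=0, P6=4) → (P0=1, P1=3, P2=3, P3=1, P4=0, P5=0, P6=4)
step 2: fire T4:  (P0=1, P1=3, P2=3, P3=1, P4=0, P5=0, P6=4) → (P0=1, P1=4, P2=1, P3=1, P4=0, P5=0, P6=4)

YES — reachable via ⟨T3, T4⟩ (2 firings)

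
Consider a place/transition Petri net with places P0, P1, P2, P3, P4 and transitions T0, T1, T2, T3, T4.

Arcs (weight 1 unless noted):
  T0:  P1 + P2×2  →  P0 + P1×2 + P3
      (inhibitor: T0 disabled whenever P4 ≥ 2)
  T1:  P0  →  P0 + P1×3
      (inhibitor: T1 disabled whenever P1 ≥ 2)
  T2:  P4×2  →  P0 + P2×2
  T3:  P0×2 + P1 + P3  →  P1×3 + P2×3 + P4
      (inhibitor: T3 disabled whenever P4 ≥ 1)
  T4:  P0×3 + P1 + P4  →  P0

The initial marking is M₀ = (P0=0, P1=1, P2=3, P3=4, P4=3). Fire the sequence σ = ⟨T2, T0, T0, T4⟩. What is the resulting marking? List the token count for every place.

(P0=1, P1=2, P2=1, P3=6, P4=0)

step 1: fire T2:  (P0=0, P1=1, P2=3, P3=4, P4=3) → (P0=1, P1=1, P2=5, P3=4, P4=1)
step 2: fire T0:  (P0=1, P1=1, P2=5, P3=4, P4=1) → (P0=2, P1=2, P2=3, P3=5, P4=1)
step 3: fire T0:  (P0=2, P1=2, P2=3, P3=5, P4=1) → (P0=3, P1=3, P2=1, P3=6, P4=1)
step 4: fire T4:  (P0=3, P1=3, P2=1, P3=6, P4=1) → (P0=1, P1=2, P2=1, P3=6, P4=0)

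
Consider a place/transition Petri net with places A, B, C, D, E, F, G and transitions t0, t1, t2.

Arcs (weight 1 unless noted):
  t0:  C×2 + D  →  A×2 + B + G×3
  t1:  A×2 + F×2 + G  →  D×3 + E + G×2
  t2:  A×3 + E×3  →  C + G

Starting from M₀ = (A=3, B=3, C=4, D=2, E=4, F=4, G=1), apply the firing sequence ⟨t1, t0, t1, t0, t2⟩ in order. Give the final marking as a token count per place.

(A=0, B=5, C=1, D=6, E=3, F=0, G=10)

step 1: fire t1:  (A=3, B=3, C=4, D=2, E=4, F=4, G=1) → (A=1, B=3, C=4, D=5, E=5, F=2, G=2)
step 2: fire t0:  (A=1, B=3, C=4, D=5, E=5, F=2, G=2) → (A=3, B=4, C=2, D=4, E=5, F=2, G=5)
step 3: fire t1:  (A=3, B=4, C=2, D=4, E=5, F=2, G=5) → (A=1, B=4, C=2, D=7, E=6, F=0, G=6)
step 4: fire t0:  (A=1, B=4, C=2, D=7, E=6, F=0, G=6) → (A=3, B=5, C=0, D=6, E=6, F=0, G=9)
step 5: fire t2:  (A=3, B=5, C=0, D=6, E=6, F=0, G=9) → (A=0, B=5, C=1, D=6, E=3, F=0, G=10)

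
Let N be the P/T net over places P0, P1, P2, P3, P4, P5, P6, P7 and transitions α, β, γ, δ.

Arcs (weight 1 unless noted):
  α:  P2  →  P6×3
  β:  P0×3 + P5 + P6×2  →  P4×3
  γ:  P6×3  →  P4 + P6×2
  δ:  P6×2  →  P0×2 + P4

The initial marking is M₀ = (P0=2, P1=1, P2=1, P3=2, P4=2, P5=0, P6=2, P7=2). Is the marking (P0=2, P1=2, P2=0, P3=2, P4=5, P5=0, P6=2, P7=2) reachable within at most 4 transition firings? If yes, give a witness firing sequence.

NO — not reachable within 4 firings

depth 0: 1 marking
depth 1: 3 markings reached so far
depth 2: 5 markings reached so far
depth 3: 8 markings reached so far
depth 4: 11 markings reached so far
target is not among the 11 markings reachable within 4 steps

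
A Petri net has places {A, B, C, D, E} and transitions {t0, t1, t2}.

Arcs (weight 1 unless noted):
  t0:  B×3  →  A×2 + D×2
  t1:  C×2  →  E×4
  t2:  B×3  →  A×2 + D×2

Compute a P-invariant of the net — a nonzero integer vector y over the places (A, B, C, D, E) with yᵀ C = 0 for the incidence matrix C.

y = (A:3, B:2, C:0, D:0, E:0)

Incidence matrix C (rows=places, cols=transitions):
       t0   t1   t2
    A   2    0    2
    B  -3    0   -3
    C   0   -2    0
    D   2    0    2
    E   0    4    0

Candidate y = [3, 2, 0, 0, 0]; check y·C column-wise:
  col t0: 3·2 + 2·-3 + 0·2 = 0
  col t1: 3·0 + 2·0 + 0·-2 + 0·4 = 0
  col t2: 3·2 + 2·-3 + 0·2 = 0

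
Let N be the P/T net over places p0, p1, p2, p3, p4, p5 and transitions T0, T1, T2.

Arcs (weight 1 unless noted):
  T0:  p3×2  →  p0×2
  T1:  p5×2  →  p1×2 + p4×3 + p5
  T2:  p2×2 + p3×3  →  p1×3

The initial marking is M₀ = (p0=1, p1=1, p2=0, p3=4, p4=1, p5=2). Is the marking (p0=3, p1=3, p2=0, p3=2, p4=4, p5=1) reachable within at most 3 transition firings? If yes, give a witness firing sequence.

step 1: fire T0:  (p0=1, p1=1, p2=0, p3=4, p4=1, p5=2) → (p0=3, p1=1, p2=0, p3=2, p4=1, p5=2)
step 2: fire T1:  (p0=3, p1=1, p2=0, p3=2, p4=1, p5=2) → (p0=3, p1=3, p2=0, p3=2, p4=4, p5=1)

YES — reachable via ⟨T0, T1⟩ (2 firings)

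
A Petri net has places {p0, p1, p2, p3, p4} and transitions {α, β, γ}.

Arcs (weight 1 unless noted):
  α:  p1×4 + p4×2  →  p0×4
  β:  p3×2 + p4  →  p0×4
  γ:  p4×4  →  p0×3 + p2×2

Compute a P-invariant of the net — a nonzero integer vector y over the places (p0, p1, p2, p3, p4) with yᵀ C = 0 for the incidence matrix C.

y = (p0:2, p1:2, p2:-3, p3:4, p4:0)

Incidence matrix C (rows=places, cols=transitions):
        α    β    γ
   p0   4    4    3
   p1  -4    0    0
   p2   0    0    2
   p3   0   -2    0
   p4  -2   -1   -4

Candidate y = [2, 2, -3, 4, 0]; check y·C column-wise:
  col α: 2·4 + 2·-4 + -3·0 + 4·0 + 0·-2 = 0
  col β: 2·4 + 2·0 + -3·0 + 4·-2 + 0·-1 = 0
  col γ: 2·3 + 2·0 + -3·2 + 4·0 + 0·-4 = 0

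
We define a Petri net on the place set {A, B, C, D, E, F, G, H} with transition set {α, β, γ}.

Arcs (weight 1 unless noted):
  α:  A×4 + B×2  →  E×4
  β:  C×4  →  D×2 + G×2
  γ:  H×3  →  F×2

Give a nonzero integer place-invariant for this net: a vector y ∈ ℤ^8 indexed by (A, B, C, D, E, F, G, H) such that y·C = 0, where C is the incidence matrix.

y = (A:1, B:-2, C:0, D:0, E:0, F:0, G:0, H:0)

Incidence matrix C (rows=places, cols=transitions):
        α    β    γ
    A  -4    0    0
    B  -2    0    0
    C   0   -4    0
    D   0    2    0
    E   4    0    0
    F   0    0    2
    G   0    2    0
    H   0    0   -3

Candidate y = [1, -2, 0, 0, 0, 0, 0, 0]; check y·C column-wise:
  col α: 1·-4 + -2·-2 + 0·4 = 0
  col β: 1·0 + -2·0 + 0·-4 + 0·2 + 0·2 = 0
  col γ: 1·0 + -2·0 + 0·2 + 0·-3 = 0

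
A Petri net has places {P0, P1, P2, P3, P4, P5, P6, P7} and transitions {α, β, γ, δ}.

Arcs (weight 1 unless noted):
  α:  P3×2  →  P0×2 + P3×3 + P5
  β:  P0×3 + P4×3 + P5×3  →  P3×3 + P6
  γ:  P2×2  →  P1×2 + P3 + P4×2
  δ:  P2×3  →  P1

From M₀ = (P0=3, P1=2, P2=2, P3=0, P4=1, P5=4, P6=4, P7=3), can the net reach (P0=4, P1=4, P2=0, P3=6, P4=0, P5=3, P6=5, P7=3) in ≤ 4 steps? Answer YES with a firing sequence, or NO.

step 1: fire γ:  (P0=3, P1=2, P2=2, P3=0, P4=1, P5=4, P6=4, P7=3) → (P0=3, P1=4, P2=0, P3=1, P4=3, P5=4, P6=4, P7=3)
step 2: fire β:  (P0=3, P1=4, P2=0, P3=1, P4=3, P5=4, P6=4, P7=3) → (P0=0, P1=4, P2=0, P3=4, P4=0, P5=1, P6=5, P7=3)
step 3: fire α:  (P0=0, P1=4, P2=0, P3=4, P4=0, P5=1, P6=5, P7=3) → (P0=2, P1=4, P2=0, P3=5, P4=0, P5=2, P6=5, P7=3)
step 4: fire α:  (P0=2, P1=4, P2=0, P3=5, P4=0, P5=2, P6=5, P7=3) → (P0=4, P1=4, P2=0, P3=6, P4=0, P5=3, P6=5, P7=3)

YES — reachable via ⟨γ, β, α, α⟩ (4 firings)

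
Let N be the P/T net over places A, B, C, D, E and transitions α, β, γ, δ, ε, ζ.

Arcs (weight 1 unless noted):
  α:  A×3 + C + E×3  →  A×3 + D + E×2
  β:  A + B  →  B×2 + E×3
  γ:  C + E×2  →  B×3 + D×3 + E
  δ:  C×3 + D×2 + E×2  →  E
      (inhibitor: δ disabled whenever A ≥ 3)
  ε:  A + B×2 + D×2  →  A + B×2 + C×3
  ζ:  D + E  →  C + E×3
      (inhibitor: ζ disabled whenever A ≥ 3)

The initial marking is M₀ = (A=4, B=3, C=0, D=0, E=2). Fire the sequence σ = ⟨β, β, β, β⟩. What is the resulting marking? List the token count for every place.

step 1: fire β:  (A=4, B=3, C=0, D=0, E=2) → (A=3, B=4, C=0, D=0, E=5)
step 2: fire β:  (A=3, B=4, C=0, D=0, E=5) → (A=2, B=5, C=0, D=0, E=8)
step 3: fire β:  (A=2, B=5, C=0, D=0, E=8) → (A=1, B=6, C=0, D=0, E=11)
step 4: fire β:  (A=1, B=6, C=0, D=0, E=11) → (A=0, B=7, C=0, D=0, E=14)

(A=0, B=7, C=0, D=0, E=14)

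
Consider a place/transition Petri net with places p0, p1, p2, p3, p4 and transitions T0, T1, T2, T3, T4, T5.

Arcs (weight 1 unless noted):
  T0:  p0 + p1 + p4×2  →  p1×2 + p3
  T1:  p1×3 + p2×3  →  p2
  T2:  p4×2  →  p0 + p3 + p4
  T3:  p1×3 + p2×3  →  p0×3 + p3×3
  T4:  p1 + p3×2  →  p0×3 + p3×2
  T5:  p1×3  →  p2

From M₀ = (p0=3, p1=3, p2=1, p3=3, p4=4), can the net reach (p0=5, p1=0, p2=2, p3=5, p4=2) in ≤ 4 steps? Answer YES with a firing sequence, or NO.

step 1: fire T2:  (p0=3, p1=3, p2=1, p3=3, p4=4) → (p0=4, p1=3, p2=1, p3=4, p4=3)
step 2: fire T2:  (p0=4, p1=3, p2=1, p3=4, p4=3) → (p0=5, p1=3, p2=1, p3=5, p4=2)
step 3: fire T5:  (p0=5, p1=3, p2=1, p3=5, p4=2) → (p0=5, p1=0, p2=2, p3=5, p4=2)

YES — reachable via ⟨T2, T2, T5⟩ (3 firings)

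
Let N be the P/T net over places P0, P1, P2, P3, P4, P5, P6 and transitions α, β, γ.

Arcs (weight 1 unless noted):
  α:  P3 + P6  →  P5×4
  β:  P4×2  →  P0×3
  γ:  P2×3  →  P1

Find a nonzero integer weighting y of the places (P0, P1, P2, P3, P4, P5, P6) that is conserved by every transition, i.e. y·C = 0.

y = (P0:0, P1:3, P2:1, P3:0, P4:0, P5:0, P6:0)

Incidence matrix C (rows=places, cols=transitions):
        α    β    γ
   P0   0    3    0
   P1   0    0    1
   P2   0    0   -3
   P3  -1    0    0
   P4   0   -2    0
   P5   4    0    0
   P6  -1    0    0

Candidate y = [0, 3, 1, 0, 0, 0, 0]; check y·C column-wise:
  col α: 3·0 + 1·0 + 0·-1 + 0·4 + 0·-1 = 0
  col β: 0·3 + 3·0 + 1·0 + 0·-2 = 0
  col γ: 3·1 + 1·-3 = 0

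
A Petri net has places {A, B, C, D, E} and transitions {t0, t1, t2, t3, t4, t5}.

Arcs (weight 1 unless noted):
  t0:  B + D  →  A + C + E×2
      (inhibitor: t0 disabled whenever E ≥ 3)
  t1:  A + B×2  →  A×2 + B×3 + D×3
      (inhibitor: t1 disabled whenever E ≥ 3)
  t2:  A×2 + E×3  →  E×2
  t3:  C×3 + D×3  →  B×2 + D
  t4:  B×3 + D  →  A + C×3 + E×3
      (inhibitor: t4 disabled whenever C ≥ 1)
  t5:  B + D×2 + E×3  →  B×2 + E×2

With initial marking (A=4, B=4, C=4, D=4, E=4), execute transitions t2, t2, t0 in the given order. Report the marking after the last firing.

step 1: fire t2:  (A=4, B=4, C=4, D=4, E=4) → (A=2, B=4, C=4, D=4, E=3)
step 2: fire t2:  (A=2, B=4, C=4, D=4, E=3) → (A=0, B=4, C=4, D=4, E=2)
step 3: fire t0:  (A=0, B=4, C=4, D=4, E=2) → (A=1, B=3, C=5, D=3, E=4)

(A=1, B=3, C=5, D=3, E=4)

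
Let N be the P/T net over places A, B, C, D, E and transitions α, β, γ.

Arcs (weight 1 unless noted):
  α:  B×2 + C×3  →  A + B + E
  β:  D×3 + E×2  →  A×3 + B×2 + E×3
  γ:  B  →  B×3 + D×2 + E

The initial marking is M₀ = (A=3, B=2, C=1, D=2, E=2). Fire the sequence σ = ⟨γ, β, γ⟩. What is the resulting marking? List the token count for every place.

(A=6, B=8, C=1, D=3, E=5)

step 1: fire γ:  (A=3, B=2, C=1, D=2, E=2) → (A=3, B=4, C=1, D=4, E=3)
step 2: fire β:  (A=3, B=4, C=1, D=4, E=3) → (A=6, B=6, C=1, D=1, E=4)
step 3: fire γ:  (A=6, B=6, C=1, D=1, E=4) → (A=6, B=8, C=1, D=3, E=5)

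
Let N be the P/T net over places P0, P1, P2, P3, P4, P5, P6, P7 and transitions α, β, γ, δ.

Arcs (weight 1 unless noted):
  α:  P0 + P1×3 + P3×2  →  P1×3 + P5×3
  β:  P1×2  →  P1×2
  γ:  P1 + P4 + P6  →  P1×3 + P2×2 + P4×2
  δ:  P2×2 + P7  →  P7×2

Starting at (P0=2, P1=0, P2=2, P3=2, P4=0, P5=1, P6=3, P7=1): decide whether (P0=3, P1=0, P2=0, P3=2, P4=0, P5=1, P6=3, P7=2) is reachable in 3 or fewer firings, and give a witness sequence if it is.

NO — not reachable within 3 firings

depth 0: 1 marking
depth 1: 2 markings reached so far
depth 2: 2 markings reached so far
(frontier empty at depth 2; search complete)
target is not among the 2 markings reachable within 3 steps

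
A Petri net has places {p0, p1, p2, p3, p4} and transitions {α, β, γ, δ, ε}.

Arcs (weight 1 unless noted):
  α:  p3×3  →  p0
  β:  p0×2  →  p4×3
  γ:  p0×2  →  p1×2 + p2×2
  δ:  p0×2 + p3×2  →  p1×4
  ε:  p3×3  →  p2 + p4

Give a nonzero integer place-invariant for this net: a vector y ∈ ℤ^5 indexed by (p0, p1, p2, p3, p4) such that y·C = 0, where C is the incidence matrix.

Incidence matrix C (rows=places, cols=transitions):
        α    β    γ    δ    ε
   p0   1   -2   -2   -2    0
   p1   0    0    2    4    0
   p2   0    0    2    0    1
   p3  -3    0    0   -2   -3
   p4   0    3    0    0    1

Candidate y = [3, 2, 1, 1, 2]; check y·C column-wise:
  col α: 3·1 + 2·0 + 1·0 + 1·-3 + 2·0 = 0
  col β: 3·-2 + 2·0 + 1·0 + 1·0 + 2·3 = 0
  col γ: 3·-2 + 2·2 + 1·2 + 1·0 + 2·0 = 0
  col δ: 3·-2 + 2·4 + 1·0 + 1·-2 + 2·0 = 0
  col ε: 3·0 + 2·0 + 1·1 + 1·-3 + 2·1 = 0

y = (p0:3, p1:2, p2:1, p3:1, p4:2)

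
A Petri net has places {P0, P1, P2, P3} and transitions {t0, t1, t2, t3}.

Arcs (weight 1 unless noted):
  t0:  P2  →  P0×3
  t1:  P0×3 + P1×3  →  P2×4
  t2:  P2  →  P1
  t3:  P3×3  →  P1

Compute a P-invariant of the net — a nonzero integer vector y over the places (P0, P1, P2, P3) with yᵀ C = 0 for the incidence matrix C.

y = (P0:1, P1:3, P2:3, P3:1)

Incidence matrix C (rows=places, cols=transitions):
       t0   t1   t2   t3
   P0   3   -3    0    0
   P1   0   -3    1    1
   P2  -1    4   -1    0
   P3   0    0    0   -3

Candidate y = [1, 3, 3, 1]; check y·C column-wise:
  col t0: 1·3 + 3·0 + 3·-1 + 1·0 = 0
  col t1: 1·-3 + 3·-3 + 3·4 + 1·0 = 0
  col t2: 1·0 + 3·1 + 3·-1 + 1·0 = 0
  col t3: 1·0 + 3·1 + 3·0 + 1·-3 = 0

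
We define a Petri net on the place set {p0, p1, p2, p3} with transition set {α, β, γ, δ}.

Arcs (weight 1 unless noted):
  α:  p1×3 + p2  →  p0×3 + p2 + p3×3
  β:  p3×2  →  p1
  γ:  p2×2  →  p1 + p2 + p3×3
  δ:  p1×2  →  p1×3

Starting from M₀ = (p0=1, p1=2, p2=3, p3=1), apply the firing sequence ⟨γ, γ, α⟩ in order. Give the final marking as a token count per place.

step 1: fire γ:  (p0=1, p1=2, p2=3, p3=1) → (p0=1, p1=3, p2=2, p3=4)
step 2: fire γ:  (p0=1, p1=3, p2=2, p3=4) → (p0=1, p1=4, p2=1, p3=7)
step 3: fire α:  (p0=1, p1=4, p2=1, p3=7) → (p0=4, p1=1, p2=1, p3=10)

(p0=4, p1=1, p2=1, p3=10)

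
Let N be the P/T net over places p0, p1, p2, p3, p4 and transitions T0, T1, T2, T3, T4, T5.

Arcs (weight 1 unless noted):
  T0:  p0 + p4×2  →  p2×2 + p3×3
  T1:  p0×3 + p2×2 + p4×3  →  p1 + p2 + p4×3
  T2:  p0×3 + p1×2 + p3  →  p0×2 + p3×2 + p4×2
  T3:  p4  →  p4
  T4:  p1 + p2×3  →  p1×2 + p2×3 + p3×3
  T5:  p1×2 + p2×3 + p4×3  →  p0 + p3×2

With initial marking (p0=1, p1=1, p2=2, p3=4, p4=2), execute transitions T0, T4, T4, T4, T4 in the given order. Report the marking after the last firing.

(p0=0, p1=5, p2=4, p3=19, p4=0)

step 1: fire T0:  (p0=1, p1=1, p2=2, p3=4, p4=2) → (p0=0, p1=1, p2=4, p3=7, p4=0)
step 2: fire T4:  (p0=0, p1=1, p2=4, p3=7, p4=0) → (p0=0, p1=2, p2=4, p3=10, p4=0)
step 3: fire T4:  (p0=0, p1=2, p2=4, p3=10, p4=0) → (p0=0, p1=3, p2=4, p3=13, p4=0)
step 4: fire T4:  (p0=0, p1=3, p2=4, p3=13, p4=0) → (p0=0, p1=4, p2=4, p3=16, p4=0)
step 5: fire T4:  (p0=0, p1=4, p2=4, p3=16, p4=0) → (p0=0, p1=5, p2=4, p3=19, p4=0)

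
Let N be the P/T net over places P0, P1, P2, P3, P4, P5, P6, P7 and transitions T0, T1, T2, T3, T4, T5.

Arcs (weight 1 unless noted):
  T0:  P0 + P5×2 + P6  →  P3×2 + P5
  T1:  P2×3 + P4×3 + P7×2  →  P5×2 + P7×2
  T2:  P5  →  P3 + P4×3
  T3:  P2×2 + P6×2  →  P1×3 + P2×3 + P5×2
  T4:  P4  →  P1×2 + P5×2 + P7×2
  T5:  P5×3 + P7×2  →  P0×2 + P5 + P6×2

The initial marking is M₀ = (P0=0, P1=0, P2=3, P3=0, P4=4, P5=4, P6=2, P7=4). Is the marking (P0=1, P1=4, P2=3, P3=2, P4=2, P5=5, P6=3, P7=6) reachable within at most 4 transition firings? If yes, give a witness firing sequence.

YES — reachable via ⟨T4, T4, T5, T0⟩ (4 firings)

step 1: fire T4:  (P0=0, P1=0, P2=3, P3=0, P4=4, P5=4, P6=2, P7=4) → (P0=0, P1=2, P2=3, P3=0, P4=3, P5=6, P6=2, P7=6)
step 2: fire T4:  (P0=0, P1=2, P2=3, P3=0, P4=3, P5=6, P6=2, P7=6) → (P0=0, P1=4, P2=3, P3=0, P4=2, P5=8, P6=2, P7=8)
step 3: fire T5:  (P0=0, P1=4, P2=3, P3=0, P4=2, P5=8, P6=2, P7=8) → (P0=2, P1=4, P2=3, P3=0, P4=2, P5=6, P6=4, P7=6)
step 4: fire T0:  (P0=2, P1=4, P2=3, P3=0, P4=2, P5=6, P6=4, P7=6) → (P0=1, P1=4, P2=3, P3=2, P4=2, P5=5, P6=3, P7=6)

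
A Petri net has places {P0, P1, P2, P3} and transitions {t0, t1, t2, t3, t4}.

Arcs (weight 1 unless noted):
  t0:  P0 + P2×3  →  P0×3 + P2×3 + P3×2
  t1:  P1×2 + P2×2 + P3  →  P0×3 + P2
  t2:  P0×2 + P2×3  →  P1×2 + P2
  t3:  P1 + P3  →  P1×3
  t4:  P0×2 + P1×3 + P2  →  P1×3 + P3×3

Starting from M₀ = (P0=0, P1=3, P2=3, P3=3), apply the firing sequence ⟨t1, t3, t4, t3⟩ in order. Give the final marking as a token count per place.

(P0=1, P1=5, P2=1, P3=3)

step 1: fire t1:  (P0=0, P1=3, P2=3, P3=3) → (P0=3, P1=1, P2=2, P3=2)
step 2: fire t3:  (P0=3, P1=1, P2=2, P3=2) → (P0=3, P1=3, P2=2, P3=1)
step 3: fire t4:  (P0=3, P1=3, P2=2, P3=1) → (P0=1, P1=3, P2=1, P3=4)
step 4: fire t3:  (P0=1, P1=3, P2=1, P3=4) → (P0=1, P1=5, P2=1, P3=3)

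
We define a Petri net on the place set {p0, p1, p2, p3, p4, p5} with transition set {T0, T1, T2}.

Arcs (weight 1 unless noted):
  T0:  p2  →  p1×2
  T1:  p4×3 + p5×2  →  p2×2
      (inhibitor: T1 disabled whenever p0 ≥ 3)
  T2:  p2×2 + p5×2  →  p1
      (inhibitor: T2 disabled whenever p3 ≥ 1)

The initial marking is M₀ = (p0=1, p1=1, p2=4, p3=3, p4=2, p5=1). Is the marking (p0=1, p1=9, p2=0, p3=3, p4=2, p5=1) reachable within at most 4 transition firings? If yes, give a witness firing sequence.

step 1: fire T0:  (p0=1, p1=1, p2=4, p3=3, p4=2, p5=1) → (p0=1, p1=3, p2=3, p3=3, p4=2, p5=1)
step 2: fire T0:  (p0=1, p1=3, p2=3, p3=3, p4=2, p5=1) → (p0=1, p1=5, p2=2, p3=3, p4=2, p5=1)
step 3: fire T0:  (p0=1, p1=5, p2=2, p3=3, p4=2, p5=1) → (p0=1, p1=7, p2=1, p3=3, p4=2, p5=1)
step 4: fire T0:  (p0=1, p1=7, p2=1, p3=3, p4=2, p5=1) → (p0=1, p1=9, p2=0, p3=3, p4=2, p5=1)

YES — reachable via ⟨T0, T0, T0, T0⟩ (4 firings)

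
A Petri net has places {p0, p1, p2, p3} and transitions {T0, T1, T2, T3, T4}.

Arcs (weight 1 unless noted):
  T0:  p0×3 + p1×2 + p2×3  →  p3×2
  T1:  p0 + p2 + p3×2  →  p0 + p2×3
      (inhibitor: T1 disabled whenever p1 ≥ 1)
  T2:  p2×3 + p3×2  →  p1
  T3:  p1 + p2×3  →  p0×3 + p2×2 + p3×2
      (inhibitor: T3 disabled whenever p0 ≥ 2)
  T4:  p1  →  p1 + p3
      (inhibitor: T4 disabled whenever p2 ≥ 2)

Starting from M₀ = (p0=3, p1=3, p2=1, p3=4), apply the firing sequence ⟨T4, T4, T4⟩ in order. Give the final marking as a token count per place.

(p0=3, p1=3, p2=1, p3=7)

step 1: fire T4:  (p0=3, p1=3, p2=1, p3=4) → (p0=3, p1=3, p2=1, p3=5)
step 2: fire T4:  (p0=3, p1=3, p2=1, p3=5) → (p0=3, p1=3, p2=1, p3=6)
step 3: fire T4:  (p0=3, p1=3, p2=1, p3=6) → (p0=3, p1=3, p2=1, p3=7)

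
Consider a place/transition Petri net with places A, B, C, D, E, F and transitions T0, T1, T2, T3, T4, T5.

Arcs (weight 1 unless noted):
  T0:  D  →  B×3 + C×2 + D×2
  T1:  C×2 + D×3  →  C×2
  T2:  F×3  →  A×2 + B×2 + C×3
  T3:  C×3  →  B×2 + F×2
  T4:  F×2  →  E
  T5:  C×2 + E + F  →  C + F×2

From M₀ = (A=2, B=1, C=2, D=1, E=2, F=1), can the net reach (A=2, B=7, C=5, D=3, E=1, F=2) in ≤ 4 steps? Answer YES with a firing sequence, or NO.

YES — reachable via ⟨T0, T0, T5⟩ (3 firings)

step 1: fire T0:  (A=2, B=1, C=2, D=1, E=2, F=1) → (A=2, B=4, C=4, D=2, E=2, F=1)
step 2: fire T0:  (A=2, B=4, C=4, D=2, E=2, F=1) → (A=2, B=7, C=6, D=3, E=2, F=1)
step 3: fire T5:  (A=2, B=7, C=6, D=3, E=2, F=1) → (A=2, B=7, C=5, D=3, E=1, F=2)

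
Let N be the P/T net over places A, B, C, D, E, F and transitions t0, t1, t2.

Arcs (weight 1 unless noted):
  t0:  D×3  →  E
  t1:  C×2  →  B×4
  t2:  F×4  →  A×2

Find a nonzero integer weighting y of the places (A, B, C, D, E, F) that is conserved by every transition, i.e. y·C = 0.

Incidence matrix C (rows=places, cols=transitions):
       t0   t1   t2
    A   0    0    2
    B   0    4    0
    C   0   -2    0
    D  -3    0    0
    E   1    0    0
    F   0    0   -4

Candidate y = [0, 1, 2, 0, 0, 0]; check y·C column-wise:
  col t0: 1·0 + 2·0 + 0·-3 + 0·1 = 0
  col t1: 1·4 + 2·-2 = 0
  col t2: 0·2 + 1·0 + 2·0 + 0·-4 = 0

y = (A:0, B:1, C:2, D:0, E:0, F:0)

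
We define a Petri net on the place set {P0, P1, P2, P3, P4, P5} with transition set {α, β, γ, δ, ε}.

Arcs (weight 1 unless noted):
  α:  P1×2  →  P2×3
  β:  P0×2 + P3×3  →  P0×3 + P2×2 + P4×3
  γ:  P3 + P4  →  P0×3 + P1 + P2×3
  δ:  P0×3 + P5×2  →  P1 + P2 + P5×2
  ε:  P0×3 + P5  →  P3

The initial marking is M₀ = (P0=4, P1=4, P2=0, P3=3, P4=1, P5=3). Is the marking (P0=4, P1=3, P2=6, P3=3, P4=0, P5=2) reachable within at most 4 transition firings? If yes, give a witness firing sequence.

YES — reachable via ⟨α, γ, ε⟩ (3 firings)

step 1: fire α:  (P0=4, P1=4, P2=0, P3=3, P4=1, P5=3) → (P0=4, P1=2, P2=3, P3=3, P4=1, P5=3)
step 2: fire γ:  (P0=4, P1=2, P2=3, P3=3, P4=1, P5=3) → (P0=7, P1=3, P2=6, P3=2, P4=0, P5=3)
step 3: fire ε:  (P0=7, P1=3, P2=6, P3=2, P4=0, P5=3) → (P0=4, P1=3, P2=6, P3=3, P4=0, P5=2)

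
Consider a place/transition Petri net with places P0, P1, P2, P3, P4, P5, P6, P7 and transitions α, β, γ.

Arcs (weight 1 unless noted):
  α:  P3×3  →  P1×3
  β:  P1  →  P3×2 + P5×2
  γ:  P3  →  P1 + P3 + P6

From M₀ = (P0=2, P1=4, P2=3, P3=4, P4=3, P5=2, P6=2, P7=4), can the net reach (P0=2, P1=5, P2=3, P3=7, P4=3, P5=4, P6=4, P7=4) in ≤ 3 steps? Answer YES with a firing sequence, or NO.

NO — not reachable within 3 firings

depth 0: 1 marking
depth 1: 4 markings reached so far
depth 2: 9 markings reached so far
depth 3: 17 markings reached so far
target is not among the 17 markings reachable within 3 steps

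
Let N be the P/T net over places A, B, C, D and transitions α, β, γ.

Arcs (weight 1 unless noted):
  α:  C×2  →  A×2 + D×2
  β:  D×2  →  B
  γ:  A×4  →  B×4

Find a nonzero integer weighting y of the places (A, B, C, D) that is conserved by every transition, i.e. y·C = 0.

y = (A:2, B:2, C:3, D:1)

Incidence matrix C (rows=places, cols=transitions):
        α    β    γ
    A   2    0   -4
    B   0    1    4
    C  -2    0    0
    D   2   -2    0

Candidate y = [2, 2, 3, 1]; check y·C column-wise:
  col α: 2·2 + 2·0 + 3·-2 + 1·2 = 0
  col β: 2·0 + 2·1 + 3·0 + 1·-2 = 0
  col γ: 2·-4 + 2·4 + 3·0 + 1·0 = 0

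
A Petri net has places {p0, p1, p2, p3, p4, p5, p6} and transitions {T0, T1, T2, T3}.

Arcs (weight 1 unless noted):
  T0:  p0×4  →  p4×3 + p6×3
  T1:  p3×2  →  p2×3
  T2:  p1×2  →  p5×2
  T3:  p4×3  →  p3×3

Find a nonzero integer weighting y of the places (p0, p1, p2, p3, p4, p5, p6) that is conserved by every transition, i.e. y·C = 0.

y = (p0:9, p1:0, p2:8, p3:12, p4:12, p5:0, p6:0)

Incidence matrix C (rows=places, cols=transitions):
       T0   T1   T2   T3
   p0  -4    0    0    0
   p1   0    0   -2    0
   p2   0    3    0    0
   p3   0   -2    0    3
   p4   3    0    0   -3
   p5   0    0    2    0
   p6   3    0    0    0

Candidate y = [9, 0, 8, 12, 12, 0, 0]; check y·C column-wise:
  col T0: 9·-4 + 8·0 + 12·0 + 12·3 + 0·3 = 0
  col T1: 9·0 + 8·3 + 12·-2 + 12·0 = 0
  col T2: 9·0 + 0·-2 + 8·0 + 12·0 + 12·0 + 0·2 = 0
  col T3: 9·0 + 8·0 + 12·3 + 12·-3 = 0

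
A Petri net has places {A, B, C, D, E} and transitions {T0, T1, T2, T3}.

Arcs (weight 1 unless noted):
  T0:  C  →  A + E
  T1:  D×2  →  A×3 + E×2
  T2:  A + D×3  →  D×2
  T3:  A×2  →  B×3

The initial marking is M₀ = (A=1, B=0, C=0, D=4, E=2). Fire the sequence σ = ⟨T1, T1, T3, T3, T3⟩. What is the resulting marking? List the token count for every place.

(A=1, B=9, C=0, D=0, E=6)

step 1: fire T1:  (A=1, B=0, C=0, D=4, E=2) → (A=4, B=0, C=0, D=2, E=4)
step 2: fire T1:  (A=4, B=0, C=0, D=2, E=4) → (A=7, B=0, C=0, D=0, E=6)
step 3: fire T3:  (A=7, B=0, C=0, D=0, E=6) → (A=5, B=3, C=0, D=0, E=6)
step 4: fire T3:  (A=5, B=3, C=0, D=0, E=6) → (A=3, B=6, C=0, D=0, E=6)
step 5: fire T3:  (A=3, B=6, C=0, D=0, E=6) → (A=1, B=9, C=0, D=0, E=6)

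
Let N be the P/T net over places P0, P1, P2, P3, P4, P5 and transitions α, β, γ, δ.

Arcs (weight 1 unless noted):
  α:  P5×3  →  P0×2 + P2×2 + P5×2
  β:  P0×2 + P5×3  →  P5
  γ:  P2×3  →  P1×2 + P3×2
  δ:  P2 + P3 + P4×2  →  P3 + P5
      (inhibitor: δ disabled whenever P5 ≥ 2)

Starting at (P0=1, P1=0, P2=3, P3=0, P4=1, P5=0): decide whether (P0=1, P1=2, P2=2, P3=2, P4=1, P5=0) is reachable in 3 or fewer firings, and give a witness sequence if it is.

depth 0: 1 marking
depth 1: 2 markings reached so far
depth 2: 2 markings reached so far
(frontier empty at depth 2; search complete)
target is not among the 2 markings reachable within 3 steps

NO — not reachable within 3 firings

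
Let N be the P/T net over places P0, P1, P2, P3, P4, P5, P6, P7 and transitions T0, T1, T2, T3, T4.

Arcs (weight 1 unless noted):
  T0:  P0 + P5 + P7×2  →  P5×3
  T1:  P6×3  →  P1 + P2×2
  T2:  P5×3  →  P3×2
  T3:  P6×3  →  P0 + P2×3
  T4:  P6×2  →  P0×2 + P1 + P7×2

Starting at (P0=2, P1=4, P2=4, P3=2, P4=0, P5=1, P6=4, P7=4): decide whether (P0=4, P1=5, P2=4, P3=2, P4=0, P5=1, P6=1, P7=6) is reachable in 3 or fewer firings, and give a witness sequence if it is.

NO — not reachable within 3 firings

depth 0: 1 marking
depth 1: 5 markings reached so far
depth 2: 11 markings reached so far
depth 3: 19 markings reached so far
target is not among the 19 markings reachable within 3 steps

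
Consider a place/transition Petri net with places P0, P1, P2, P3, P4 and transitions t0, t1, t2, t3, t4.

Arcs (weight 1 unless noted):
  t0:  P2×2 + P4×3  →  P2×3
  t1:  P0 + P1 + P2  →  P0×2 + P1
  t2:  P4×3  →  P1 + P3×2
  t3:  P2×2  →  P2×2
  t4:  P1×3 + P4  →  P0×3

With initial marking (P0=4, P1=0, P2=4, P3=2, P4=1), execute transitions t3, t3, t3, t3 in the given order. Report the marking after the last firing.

step 1: fire t3:  (P0=4, P1=0, P2=4, P3=2, P4=1) → (P0=4, P1=0, P2=4, P3=2, P4=1)
step 2: fire t3:  (P0=4, P1=0, P2=4, P3=2, P4=1) → (P0=4, P1=0, P2=4, P3=2, P4=1)
step 3: fire t3:  (P0=4, P1=0, P2=4, P3=2, P4=1) → (P0=4, P1=0, P2=4, P3=2, P4=1)
step 4: fire t3:  (P0=4, P1=0, P2=4, P3=2, P4=1) → (P0=4, P1=0, P2=4, P3=2, P4=1)

(P0=4, P1=0, P2=4, P3=2, P4=1)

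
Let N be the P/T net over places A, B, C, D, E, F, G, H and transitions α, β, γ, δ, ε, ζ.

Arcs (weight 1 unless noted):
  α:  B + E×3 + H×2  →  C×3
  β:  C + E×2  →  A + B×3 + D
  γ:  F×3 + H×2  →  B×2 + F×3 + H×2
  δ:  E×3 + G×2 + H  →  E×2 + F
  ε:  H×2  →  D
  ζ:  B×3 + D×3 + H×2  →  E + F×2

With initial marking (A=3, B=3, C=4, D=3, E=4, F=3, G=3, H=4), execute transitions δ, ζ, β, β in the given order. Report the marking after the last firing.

(A=5, B=6, C=2, D=2, E=0, F=6, G=1, H=1)

step 1: fire δ:  (A=3, B=3, C=4, D=3, E=4, F=3, G=3, H=4) → (A=3, B=3, C=4, D=3, E=3, F=4, G=1, H=3)
step 2: fire ζ:  (A=3, B=3, C=4, D=3, E=3, F=4, G=1, H=3) → (A=3, B=0, C=4, D=0, E=4, F=6, G=1, H=1)
step 3: fire β:  (A=3, B=0, C=4, D=0, E=4, F=6, G=1, H=1) → (A=4, B=3, C=3, D=1, E=2, F=6, G=1, H=1)
step 4: fire β:  (A=4, B=3, C=3, D=1, E=2, F=6, G=1, H=1) → (A=5, B=6, C=2, D=2, E=0, F=6, G=1, H=1)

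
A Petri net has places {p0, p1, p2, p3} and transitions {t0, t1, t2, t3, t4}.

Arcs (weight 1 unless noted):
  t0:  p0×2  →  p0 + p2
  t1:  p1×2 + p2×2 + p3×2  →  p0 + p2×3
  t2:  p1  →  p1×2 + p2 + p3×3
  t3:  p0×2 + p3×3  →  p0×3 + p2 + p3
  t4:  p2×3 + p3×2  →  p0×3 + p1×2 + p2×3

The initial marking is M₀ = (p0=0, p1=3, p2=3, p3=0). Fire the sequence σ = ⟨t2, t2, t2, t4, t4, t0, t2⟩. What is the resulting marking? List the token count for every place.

(p0=5, p1=11, p2=8, p3=8)

step 1: fire t2:  (p0=0, p1=3, p2=3, p3=0) → (p0=0, p1=4, p2=4, p3=3)
step 2: fire t2:  (p0=0, p1=4, p2=4, p3=3) → (p0=0, p1=5, p2=5, p3=6)
step 3: fire t2:  (p0=0, p1=5, p2=5, p3=6) → (p0=0, p1=6, p2=6, p3=9)
step 4: fire t4:  (p0=0, p1=6, p2=6, p3=9) → (p0=3, p1=8, p2=6, p3=7)
step 5: fire t4:  (p0=3, p1=8, p2=6, p3=7) → (p0=6, p1=10, p2=6, p3=5)
step 6: fire t0:  (p0=6, p1=10, p2=6, p3=5) → (p0=5, p1=10, p2=7, p3=5)
step 7: fire t2:  (p0=5, p1=10, p2=7, p3=5) → (p0=5, p1=11, p2=8, p3=8)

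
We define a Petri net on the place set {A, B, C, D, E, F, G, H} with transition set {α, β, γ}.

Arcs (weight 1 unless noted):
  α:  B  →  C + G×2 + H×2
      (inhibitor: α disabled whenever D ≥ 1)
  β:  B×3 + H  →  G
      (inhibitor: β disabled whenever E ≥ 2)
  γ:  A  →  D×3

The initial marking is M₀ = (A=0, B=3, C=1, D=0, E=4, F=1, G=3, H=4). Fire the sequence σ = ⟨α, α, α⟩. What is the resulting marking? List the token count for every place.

(A=0, B=0, C=4, D=0, E=4, F=1, G=9, H=10)

step 1: fire α:  (A=0, B=3, C=1, D=0, E=4, F=1, G=3, H=4) → (A=0, B=2, C=2, D=0, E=4, F=1, G=5, H=6)
step 2: fire α:  (A=0, B=2, C=2, D=0, E=4, F=1, G=5, H=6) → (A=0, B=1, C=3, D=0, E=4, F=1, G=7, H=8)
step 3: fire α:  (A=0, B=1, C=3, D=0, E=4, F=1, G=7, H=8) → (A=0, B=0, C=4, D=0, E=4, F=1, G=9, H=10)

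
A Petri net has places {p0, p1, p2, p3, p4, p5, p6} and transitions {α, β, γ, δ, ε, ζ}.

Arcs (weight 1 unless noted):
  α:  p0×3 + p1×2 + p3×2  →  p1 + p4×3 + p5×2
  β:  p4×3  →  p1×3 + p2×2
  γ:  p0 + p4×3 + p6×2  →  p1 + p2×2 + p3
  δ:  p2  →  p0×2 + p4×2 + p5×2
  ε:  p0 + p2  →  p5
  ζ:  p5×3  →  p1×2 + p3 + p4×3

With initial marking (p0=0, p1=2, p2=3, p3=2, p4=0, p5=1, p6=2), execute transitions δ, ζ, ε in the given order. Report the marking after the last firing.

(p0=1, p1=4, p2=1, p3=3, p4=5, p5=1, p6=2)

step 1: fire δ:  (p0=0, p1=2, p2=3, p3=2, p4=0, p5=1, p6=2) → (p0=2, p1=2, p2=2, p3=2, p4=2, p5=3, p6=2)
step 2: fire ζ:  (p0=2, p1=2, p2=2, p3=2, p4=2, p5=3, p6=2) → (p0=2, p1=4, p2=2, p3=3, p4=5, p5=0, p6=2)
step 3: fire ε:  (p0=2, p1=4, p2=2, p3=3, p4=5, p5=0, p6=2) → (p0=1, p1=4, p2=1, p3=3, p4=5, p5=1, p6=2)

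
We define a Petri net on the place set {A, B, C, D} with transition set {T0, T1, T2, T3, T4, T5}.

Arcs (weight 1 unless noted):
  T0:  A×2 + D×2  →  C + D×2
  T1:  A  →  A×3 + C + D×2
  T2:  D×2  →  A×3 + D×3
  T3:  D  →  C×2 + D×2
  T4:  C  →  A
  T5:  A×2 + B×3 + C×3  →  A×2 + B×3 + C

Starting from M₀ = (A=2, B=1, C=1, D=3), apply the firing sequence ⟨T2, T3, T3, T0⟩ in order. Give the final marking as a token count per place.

(A=3, B=1, C=6, D=6)

step 1: fire T2:  (A=2, B=1, C=1, D=3) → (A=5, B=1, C=1, D=4)
step 2: fire T3:  (A=5, B=1, C=1, D=4) → (A=5, B=1, C=3, D=5)
step 3: fire T3:  (A=5, B=1, C=3, D=5) → (A=5, B=1, C=5, D=6)
step 4: fire T0:  (A=5, B=1, C=5, D=6) → (A=3, B=1, C=6, D=6)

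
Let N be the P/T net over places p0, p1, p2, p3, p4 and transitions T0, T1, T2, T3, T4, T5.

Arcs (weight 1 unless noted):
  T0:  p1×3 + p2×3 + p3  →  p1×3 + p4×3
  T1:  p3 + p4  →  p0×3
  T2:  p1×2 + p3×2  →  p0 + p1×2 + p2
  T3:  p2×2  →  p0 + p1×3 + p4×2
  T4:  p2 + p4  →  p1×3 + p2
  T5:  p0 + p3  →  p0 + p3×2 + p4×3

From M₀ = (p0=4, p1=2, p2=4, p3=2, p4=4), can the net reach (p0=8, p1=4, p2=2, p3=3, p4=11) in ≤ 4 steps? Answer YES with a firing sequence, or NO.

NO — not reachable within 4 firings

depth 0: 1 marking
depth 1: 6 markings reached so far
depth 2: 20 markings reached so far
depth 3: 48 markings reached so far
depth 4: 96 markings reached so far
target is not among the 96 markings reachable within 4 steps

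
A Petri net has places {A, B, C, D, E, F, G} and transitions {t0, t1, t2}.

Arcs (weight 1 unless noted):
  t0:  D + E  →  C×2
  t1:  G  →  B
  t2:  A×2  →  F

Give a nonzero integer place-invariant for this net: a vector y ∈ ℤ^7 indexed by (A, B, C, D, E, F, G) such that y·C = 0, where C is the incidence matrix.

Incidence matrix C (rows=places, cols=transitions):
       t0   t1   t2
    A   0    0   -2
    B   0    1    0
    C   2    0    0
    D  -1    0    0
    E  -1    0    0
    F   0    0    1
    G   0   -1    0

Candidate y = [0, 0, 1, 2, 0, 0, 0]; check y·C column-wise:
  col t0: 1·2 + 2·-1 + 0·-1 = 0
  col t1: 0·1 + 1·0 + 2·0 + 0·-1 = 0
  col t2: 0·-2 + 1·0 + 2·0 + 0·1 = 0

y = (A:0, B:0, C:1, D:2, E:0, F:0, G:0)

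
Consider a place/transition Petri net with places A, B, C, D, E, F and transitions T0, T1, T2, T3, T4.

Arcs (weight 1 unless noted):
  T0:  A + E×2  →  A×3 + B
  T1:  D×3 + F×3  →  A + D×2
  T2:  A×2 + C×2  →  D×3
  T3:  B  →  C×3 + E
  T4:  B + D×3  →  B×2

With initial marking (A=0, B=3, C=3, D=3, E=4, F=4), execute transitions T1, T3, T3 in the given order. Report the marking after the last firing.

step 1: fire T1:  (A=0, B=3, C=3, D=3, E=4, F=4) → (A=1, B=3, C=3, D=2, E=4, F=1)
step 2: fire T3:  (A=1, B=3, C=3, D=2, E=4, F=1) → (A=1, B=2, C=6, D=2, E=5, F=1)
step 3: fire T3:  (A=1, B=2, C=6, D=2, E=5, F=1) → (A=1, B=1, C=9, D=2, E=6, F=1)

(A=1, B=1, C=9, D=2, E=6, F=1)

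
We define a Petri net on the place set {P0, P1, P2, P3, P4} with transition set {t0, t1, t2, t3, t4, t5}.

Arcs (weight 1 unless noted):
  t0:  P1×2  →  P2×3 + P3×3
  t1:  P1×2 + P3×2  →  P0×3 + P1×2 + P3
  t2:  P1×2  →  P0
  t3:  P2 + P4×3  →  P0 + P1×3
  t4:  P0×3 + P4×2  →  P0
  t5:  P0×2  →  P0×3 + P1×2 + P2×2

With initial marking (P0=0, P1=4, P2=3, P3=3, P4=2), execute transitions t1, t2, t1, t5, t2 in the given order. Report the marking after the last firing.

step 1: fire t1:  (P0=0, P1=4, P2=3, P3=3, P4=2) → (P0=3, P1=4, P2=3, P3=2, P4=2)
step 2: fire t2:  (P0=3, P1=4, P2=3, P3=2, P4=2) → (P0=4, P1=2, P2=3, P3=2, P4=2)
step 3: fire t1:  (P0=4, P1=2, P2=3, P3=2, P4=2) → (P0=7, P1=2, P2=3, P3=1, P4=2)
step 4: fire t5:  (P0=7, P1=2, P2=3, P3=1, P4=2) → (P0=8, P1=4, P2=5, P3=1, P4=2)
step 5: fire t2:  (P0=8, P1=4, P2=5, P3=1, P4=2) → (P0=9, P1=2, P2=5, P3=1, P4=2)

(P0=9, P1=2, P2=5, P3=1, P4=2)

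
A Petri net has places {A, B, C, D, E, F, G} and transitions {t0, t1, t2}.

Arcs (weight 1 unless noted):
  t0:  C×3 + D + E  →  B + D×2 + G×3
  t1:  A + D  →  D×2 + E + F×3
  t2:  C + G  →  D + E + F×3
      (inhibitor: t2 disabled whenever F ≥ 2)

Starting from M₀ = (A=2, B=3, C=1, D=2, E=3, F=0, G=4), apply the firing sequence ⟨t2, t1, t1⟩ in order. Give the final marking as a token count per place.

step 1: fire t2:  (A=2, B=3, C=1, D=2, E=3, F=0, G=4) → (A=2, B=3, C=0, D=3, E=4, F=3, G=3)
step 2: fire t1:  (A=2, B=3, C=0, D=3, E=4, F=3, G=3) → (A=1, B=3, C=0, D=4, E=5, F=6, G=3)
step 3: fire t1:  (A=1, B=3, C=0, D=4, E=5, F=6, G=3) → (A=0, B=3, C=0, D=5, E=6, F=9, G=3)

(A=0, B=3, C=0, D=5, E=6, F=9, G=3)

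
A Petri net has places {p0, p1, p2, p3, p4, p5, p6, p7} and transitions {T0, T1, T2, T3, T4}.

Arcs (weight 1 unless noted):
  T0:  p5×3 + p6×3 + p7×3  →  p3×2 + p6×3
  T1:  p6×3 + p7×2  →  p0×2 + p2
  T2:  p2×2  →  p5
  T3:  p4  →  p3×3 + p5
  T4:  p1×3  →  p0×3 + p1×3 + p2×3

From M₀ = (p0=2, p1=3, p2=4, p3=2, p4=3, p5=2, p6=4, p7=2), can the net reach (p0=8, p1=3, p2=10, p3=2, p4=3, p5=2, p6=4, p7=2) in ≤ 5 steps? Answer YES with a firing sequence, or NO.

YES — reachable via ⟨T4, T4⟩ (2 firings)

step 1: fire T4:  (p0=2, p1=3, p2=4, p3=2, p4=3, p5=2, p6=4, p7=2) → (p0=5, p1=3, p2=7, p3=2, p4=3, p5=2, p6=4, p7=2)
step 2: fire T4:  (p0=5, p1=3, p2=7, p3=2, p4=3, p5=2, p6=4, p7=2) → (p0=8, p1=3, p2=10, p3=2, p4=3, p5=2, p6=4, p7=2)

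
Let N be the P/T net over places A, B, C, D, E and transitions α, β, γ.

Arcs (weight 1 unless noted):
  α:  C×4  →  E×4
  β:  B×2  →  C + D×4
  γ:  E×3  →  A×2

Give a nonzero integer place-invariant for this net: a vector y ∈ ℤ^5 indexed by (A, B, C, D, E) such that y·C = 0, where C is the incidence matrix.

Incidence matrix C (rows=places, cols=transitions):
        α    β    γ
    A   0    0    2
    B   0   -2    0
    C  -4    1    0
    D   0    4    0
    E   4    0   -3

Candidate y = [0, 2, 0, 1, 0]; check y·C column-wise:
  col α: 2·0 + 0·-4 + 1·0 + 0·4 = 0
  col β: 2·-2 + 0·1 + 1·4 = 0
  col γ: 0·2 + 2·0 + 1·0 + 0·-3 = 0

y = (A:0, B:2, C:0, D:1, E:0)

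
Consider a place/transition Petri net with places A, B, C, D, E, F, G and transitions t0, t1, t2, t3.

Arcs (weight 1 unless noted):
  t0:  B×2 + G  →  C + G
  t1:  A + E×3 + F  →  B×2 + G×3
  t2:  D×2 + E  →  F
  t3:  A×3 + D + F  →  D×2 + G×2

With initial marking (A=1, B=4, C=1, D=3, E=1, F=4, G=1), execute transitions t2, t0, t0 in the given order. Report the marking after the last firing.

(A=1, B=0, C=3, D=1, E=0, F=5, G=1)

step 1: fire t2:  (A=1, B=4, C=1, D=3, E=1, F=4, G=1) → (A=1, B=4, C=1, D=1, E=0, F=5, G=1)
step 2: fire t0:  (A=1, B=4, C=1, D=1, E=0, F=5, G=1) → (A=1, B=2, C=2, D=1, E=0, F=5, G=1)
step 3: fire t0:  (A=1, B=2, C=2, D=1, E=0, F=5, G=1) → (A=1, B=0, C=3, D=1, E=0, F=5, G=1)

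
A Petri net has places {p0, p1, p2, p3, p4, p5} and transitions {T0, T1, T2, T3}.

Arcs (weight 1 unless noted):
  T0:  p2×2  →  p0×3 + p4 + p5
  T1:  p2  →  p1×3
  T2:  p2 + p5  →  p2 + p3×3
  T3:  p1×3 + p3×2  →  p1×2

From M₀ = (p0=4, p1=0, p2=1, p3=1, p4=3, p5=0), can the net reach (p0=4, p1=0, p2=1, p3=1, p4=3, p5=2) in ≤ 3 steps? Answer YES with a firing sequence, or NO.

depth 0: 1 marking
depth 1: 2 markings reached so far
depth 2: 2 markings reached so far
(frontier empty at depth 2; search complete)
target is not among the 2 markings reachable within 3 steps

NO — not reachable within 3 firings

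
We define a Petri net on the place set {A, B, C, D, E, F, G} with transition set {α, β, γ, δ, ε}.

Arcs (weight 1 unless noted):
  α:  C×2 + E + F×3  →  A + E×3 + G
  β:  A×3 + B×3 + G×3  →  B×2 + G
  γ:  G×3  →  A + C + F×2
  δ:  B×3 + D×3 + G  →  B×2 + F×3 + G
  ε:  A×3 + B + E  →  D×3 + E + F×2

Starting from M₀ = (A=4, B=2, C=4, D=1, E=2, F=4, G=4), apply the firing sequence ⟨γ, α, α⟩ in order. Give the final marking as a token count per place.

(A=7, B=2, C=1, D=1, E=6, F=0, G=3)

step 1: fire γ:  (A=4, B=2, C=4, D=1, E=2, F=4, G=4) → (A=5, B=2, C=5, D=1, E=2, F=6, G=1)
step 2: fire α:  (A=5, B=2, C=5, D=1, E=2, F=6, G=1) → (A=6, B=2, C=3, D=1, E=4, F=3, G=2)
step 3: fire α:  (A=6, B=2, C=3, D=1, E=4, F=3, G=2) → (A=7, B=2, C=1, D=1, E=6, F=0, G=3)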